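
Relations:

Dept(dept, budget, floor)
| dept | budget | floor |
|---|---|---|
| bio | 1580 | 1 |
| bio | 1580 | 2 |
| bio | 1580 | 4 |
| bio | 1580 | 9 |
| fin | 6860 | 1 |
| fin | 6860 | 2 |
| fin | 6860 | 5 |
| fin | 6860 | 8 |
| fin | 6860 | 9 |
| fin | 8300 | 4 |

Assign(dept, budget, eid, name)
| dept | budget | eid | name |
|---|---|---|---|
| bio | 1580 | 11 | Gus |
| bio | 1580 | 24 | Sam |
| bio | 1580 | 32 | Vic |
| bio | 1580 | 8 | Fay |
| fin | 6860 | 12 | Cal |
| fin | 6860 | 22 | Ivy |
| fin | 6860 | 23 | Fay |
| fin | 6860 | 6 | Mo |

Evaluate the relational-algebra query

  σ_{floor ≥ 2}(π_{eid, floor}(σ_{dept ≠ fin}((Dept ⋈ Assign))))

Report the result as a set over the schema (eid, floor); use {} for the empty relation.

Joining Dept and Assign on dept, budget yields {(bio, 1580, 1, 11, Gus), (bio, 1580, 1, 24, Sam), (bio, 1580, 1, 32, Vic), (bio, 1580, 1, 8, Fay), (bio, 1580, 2, 11, Gus), (bio, 1580, 2, 24, Sam), (bio, 1580, 2, 32, Vic), (bio, 1580, 2, 8, Fay), (bio, 1580, 4, 11, Gus), (bio, 1580, 4, 24, Sam), (bio, 1580, 4, 32, Vic), (bio, 1580, 4, 8, Fay), (bio, 1580, 9, 11, Gus), (bio, 1580, 9, 24, Sam), (bio, 1580, 9, 32, Vic), (bio, 1580, 9, 8, Fay), (fin, 6860, 1, 12, Cal), (fin, 6860, 1, 22, Ivy), (fin, 6860, 1, 23, Fay), (fin, 6860, 1, 6, Mo), (fin, 6860, 2, 12, Cal), (fin, 6860, 2, 22, Ivy), (fin, 6860, 2, 23, Fay), (fin, 6860, 2, 6, Mo), (fin, 6860, 5, 12, Cal), (fin, 6860, 5, 22, Ivy), (fin, 6860, 5, 23, Fay), (fin, 6860, 5, 6, Mo), (fin, 6860, 8, 12, Cal), (fin, 6860, 8, 22, Ivy), (fin, 6860, 8, 23, Fay), (fin, 6860, 8, 6, Mo), (fin, 6860, 9, 12, Cal), (fin, 6860, 9, 22, Ivy), (fin, 6860, 9, 23, Fay), (fin, 6860, 9, 6, Mo)}.
Selection dept ≠ fin: {(bio, 1580, 1, 11, Gus), (bio, 1580, 1, 24, Sam), (bio, 1580, 1, 32, Vic), (bio, 1580, 1, 8, Fay), (bio, 1580, 2, 11, Gus), (bio, 1580, 2, 24, Sam), (bio, 1580, 2, 32, Vic), (bio, 1580, 2, 8, Fay), (bio, 1580, 4, 11, Gus), (bio, 1580, 4, 24, Sam), (bio, 1580, 4, 32, Vic), (bio, 1580, 4, 8, Fay), (bio, 1580, 9, 11, Gus), (bio, 1580, 9, 24, Sam), (bio, 1580, 9, 32, Vic), (bio, 1580, 9, 8, Fay)}
π_{eid, floor} gives {(11, 1), (11, 2), (11, 4), (11, 9), (24, 1), (24, 2), (24, 4), (24, 9), (32, 1), (32, 2), (32, 4), (32, 9), (8, 1), (8, 2), (8, 4), (8, 9)}.
Selection floor ≥ 2: {(11, 2), (11, 4), (11, 9), (24, 2), (24, 4), (24, 9), (32, 2), (32, 4), (32, 9), (8, 2), (8, 4), (8, 9)}

{(11, 2), (11, 4), (11, 9), (24, 2), (24, 4), (24, 9), (32, 2), (32, 4), (32, 9), (8, 2), (8, 4), (8, 9)}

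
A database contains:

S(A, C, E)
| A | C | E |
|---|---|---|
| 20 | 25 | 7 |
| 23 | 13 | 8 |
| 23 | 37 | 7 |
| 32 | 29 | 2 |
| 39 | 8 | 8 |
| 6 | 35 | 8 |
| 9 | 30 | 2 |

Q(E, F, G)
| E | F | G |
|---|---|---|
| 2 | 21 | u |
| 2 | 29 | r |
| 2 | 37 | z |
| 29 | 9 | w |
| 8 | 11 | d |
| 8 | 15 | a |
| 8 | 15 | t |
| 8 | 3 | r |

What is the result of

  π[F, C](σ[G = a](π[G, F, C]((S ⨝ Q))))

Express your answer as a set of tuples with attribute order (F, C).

S ⋈ Q (natural join on E): {(23, 13, 8, 11, d), (23, 13, 8, 15, a), (23, 13, 8, 15, t), (23, 13, 8, 3, r), (32, 29, 2, 21, u), (32, 29, 2, 29, r), (32, 29, 2, 37, z), (39, 8, 8, 11, d), (39, 8, 8, 15, a), (39, 8, 8, 15, t), (39, 8, 8, 3, r), (6, 35, 8, 11, d), (6, 35, 8, 15, a), (6, 35, 8, 15, t), (6, 35, 8, 3, r), (9, 30, 2, 21, u), (9, 30, 2, 29, r), (9, 30, 2, 37, z)}
Projecting to G, F, C: {(a, 15, 13), (a, 15, 35), (a, 15, 8), (d, 11, 13), (d, 11, 35), (d, 11, 8), (r, 29, 29), (r, 29, 30), (r, 3, 13), (r, 3, 35), (r, 3, 8), (t, 15, 13), (t, 15, 35), (t, 15, 8), (u, 21, 29), (u, 21, 30), (z, 37, 29), (z, 37, 30)}
σ[G = a]: keep tuples satisfying G = a → {(a, 15, 13), (a, 15, 35), (a, 15, 8)}
Projecting to F, C: {(15, 13), (15, 35), (15, 8)}

{(15, 13), (15, 35), (15, 8)}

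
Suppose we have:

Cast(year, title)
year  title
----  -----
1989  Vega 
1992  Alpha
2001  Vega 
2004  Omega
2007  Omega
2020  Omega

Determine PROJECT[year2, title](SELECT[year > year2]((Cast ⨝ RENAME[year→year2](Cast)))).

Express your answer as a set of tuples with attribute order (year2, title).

ρ[year→year2]: schema becomes (year2, title); tuples unchanged.
Cast ⋈ RENAME[year→year2](Cast) (natural join on title): {(1989, Vega, 1989), (1989, Vega, 2001), (1992, Alpha, 1992), (2001, Vega, 1989), (2001, Vega, 2001), (2004, Omega, 2004), (2004, Omega, 2007), (2004, Omega, 2020), (2007, Omega, 2004), (2007, Omega, 2007), (2007, Omega, 2020), (2020, Omega, 2004), (2020, Omega, 2007), (2020, Omega, 2020)}
Selection year > year2: {(2001, Vega, 1989), (2007, Omega, 2004), (2020, Omega, 2004), (2020, Omega, 2007)}
Projecting to year2, title (1 duplicate(s) eliminated): {(1989, Vega), (2004, Omega), (2007, Omega)}

{(1989, Vega), (2004, Omega), (2007, Omega)}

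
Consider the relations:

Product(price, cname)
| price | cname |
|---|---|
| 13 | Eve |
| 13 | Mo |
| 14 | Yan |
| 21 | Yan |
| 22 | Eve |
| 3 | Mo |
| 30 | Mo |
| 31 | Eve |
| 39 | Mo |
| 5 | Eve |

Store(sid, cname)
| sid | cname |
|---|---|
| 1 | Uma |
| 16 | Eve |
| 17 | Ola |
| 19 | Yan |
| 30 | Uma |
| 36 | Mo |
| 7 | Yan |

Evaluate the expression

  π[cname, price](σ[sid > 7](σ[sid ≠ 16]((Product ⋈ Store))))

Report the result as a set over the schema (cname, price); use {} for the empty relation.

{(Mo, 13), (Mo, 3), (Mo, 30), (Mo, 39), (Yan, 14), (Yan, 21)}

Natural join on cname: {(13, Eve, 16), (13, Mo, 36), (14, Yan, 19), (14, Yan, 7), (21, Yan, 19), (21, Yan, 7), (22, Eve, 16), (3, Mo, 36), (30, Mo, 36), (31, Eve, 16), (39, Mo, 36), (5, Eve, 16)}
Apply σ_{sid ≠ 16}; surviving tuples: {(13, Mo, 36), (14, Yan, 19), (14, Yan, 7), (21, Yan, 19), (21, Yan, 7), (3, Mo, 36), (30, Mo, 36), (39, Mo, 36)}
Apply σ_{sid > 7}; surviving tuples: {(13, Mo, 36), (14, Yan, 19), (21, Yan, 19), (3, Mo, 36), (30, Mo, 36), (39, Mo, 36)}
Keep only column(s) cname, price: {(Mo, 13), (Mo, 3), (Mo, 30), (Mo, 39), (Yan, 14), (Yan, 21)}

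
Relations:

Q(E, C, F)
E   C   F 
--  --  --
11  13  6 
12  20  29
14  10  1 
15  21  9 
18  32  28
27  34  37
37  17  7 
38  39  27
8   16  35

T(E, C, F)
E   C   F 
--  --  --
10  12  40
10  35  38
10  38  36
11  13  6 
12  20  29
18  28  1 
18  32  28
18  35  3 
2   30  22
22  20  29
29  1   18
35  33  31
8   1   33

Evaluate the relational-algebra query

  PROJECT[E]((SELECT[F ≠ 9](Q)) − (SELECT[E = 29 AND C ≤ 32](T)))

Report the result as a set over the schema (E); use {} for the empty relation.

σ[F ≠ 9]: keep tuples satisfying F ≠ 9 → {(11, 13, 6), (12, 20, 29), (14, 10, 1), (18, 32, 28), (27, 34, 37), (37, 17, 7), (38, 39, 27), (8, 16, 35)}
σ[E = 29 AND C ≤ 32]: keep tuples satisfying E = 29 AND C ≤ 32 → {(29, 1, 18)}
Difference: {(11, 13, 6), (12, 20, 29), (14, 10, 1), (18, 32, 28), (27, 34, 37), (37, 17, 7), (38, 39, 27), (8, 16, 35)} with {(29, 1, 18)} → {(11, 13, 6), (12, 20, 29), (14, 10, 1), (18, 32, 28), (27, 34, 37), (37, 17, 7), (38, 39, 27), (8, 16, 35)}
π_{E} gives {11, 12, 14, 18, 27, 37, 38, 8}.

{11, 12, 14, 18, 27, 37, 38, 8}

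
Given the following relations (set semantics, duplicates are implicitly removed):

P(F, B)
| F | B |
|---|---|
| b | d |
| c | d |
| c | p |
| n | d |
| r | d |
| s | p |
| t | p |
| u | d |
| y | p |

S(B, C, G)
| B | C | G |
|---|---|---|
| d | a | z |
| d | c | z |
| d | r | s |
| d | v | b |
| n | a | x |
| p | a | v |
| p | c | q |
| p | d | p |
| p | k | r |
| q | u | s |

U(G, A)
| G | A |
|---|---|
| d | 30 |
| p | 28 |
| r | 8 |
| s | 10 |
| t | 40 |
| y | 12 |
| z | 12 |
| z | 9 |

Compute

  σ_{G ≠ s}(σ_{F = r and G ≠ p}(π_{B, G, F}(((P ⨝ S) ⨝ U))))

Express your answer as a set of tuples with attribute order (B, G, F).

{(d, z, r)}

Natural join on B: {(b, d, a, z), (b, d, c, z), (b, d, r, s), (b, d, v, b), (c, d, a, z), (c, d, c, z), (c, d, r, s), (c, d, v, b), (c, p, a, v), (c, p, c, q), (c, p, d, p), (c, p, k, r), (n, d, a, z), (n, d, c, z), (n, d, r, s), (n, d, v, b), (r, d, a, z), (r, d, c, z), (r, d, r, s), (r, d, v, b), (s, p, a, v), (s, p, c, q), (s, p, d, p), (s, p, k, r), (t, p, a, v), (t, p, c, q), (t, p, d, p), (t, p, k, r), (u, d, a, z), (u, d, c, z), (u, d, r, s), (u, d, v, b), (y, p, a, v), (y, p, c, q), (y, p, d, p), (y, p, k, r)}
Natural join on G: {(b, d, a, z, 12), (b, d, a, z, 9), (b, d, c, z, 12), (b, d, c, z, 9), (b, d, r, s, 10), (c, d, a, z, 12), (c, d, a, z, 9), (c, d, c, z, 12), (c, d, c, z, 9), (c, d, r, s, 10), (c, p, d, p, 28), (c, p, k, r, 8), (n, d, a, z, 12), (n, d, a, z, 9), (n, d, c, z, 12), (n, d, c, z, 9), (n, d, r, s, 10), (r, d, a, z, 12), (r, d, a, z, 9), (r, d, c, z, 12), (r, d, c, z, 9), (r, d, r, s, 10), (s, p, d, p, 28), (s, p, k, r, 8), (t, p, d, p, 28), (t, p, k, r, 8), (u, d, a, z, 12), (u, d, a, z, 9), (u, d, c, z, 12), (u, d, c, z, 9), (u, d, r, s, 10), (y, p, d, p, 28), (y, p, k, r, 8)}
π_{B, G, F} gives {(d, s, b), (d, s, c), (d, s, n), (d, s, r), (d, s, u), (d, z, b), (d, z, c), (d, z, n), (d, z, r), (d, z, u), (p, p, c), (p, p, s), (p, p, t), (p, p, y), (p, r, c), (p, r, s), (p, r, t), (p, r, y)} (15 duplicate(s) eliminated).
Filtering on F = r and G ≠ p leaves {(d, s, r), (d, z, r)}.
Filtering on G ≠ s leaves {(d, z, r)}.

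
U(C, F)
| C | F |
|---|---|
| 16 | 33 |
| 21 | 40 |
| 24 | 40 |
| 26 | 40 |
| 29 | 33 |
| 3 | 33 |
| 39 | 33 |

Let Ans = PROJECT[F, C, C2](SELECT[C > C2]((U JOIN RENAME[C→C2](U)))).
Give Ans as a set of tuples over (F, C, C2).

{(33, 16, 3), (33, 29, 16), (33, 29, 3), (33, 39, 16), (33, 39, 29), (33, 39, 3), (40, 24, 21), (40, 26, 21), (40, 26, 24)}

ρ[C→C2]: schema becomes (C2, F); tuples unchanged.
U ⋈ RENAME[C→C2](U) (natural join on F): {(16, 33, 16), (16, 33, 29), (16, 33, 3), (16, 33, 39), (21, 40, 21), (21, 40, 24), (21, 40, 26), (24, 40, 21), (24, 40, 24), (24, 40, 26), (26, 40, 21), (26, 40, 24), (26, 40, 26), (29, 33, 16), (29, 33, 29), (29, 33, 3), (29, 33, 39), (3, 33, 16), (3, 33, 29), (3, 33, 3), (3, 33, 39), (39, 33, 16), (39, 33, 29), (39, 33, 3), (39, 33, 39)}
Filtering on C > C2 leaves {(16, 33, 3), (24, 40, 21), (26, 40, 21), (26, 40, 24), (29, 33, 16), (29, 33, 3), (39, 33, 16), (39, 33, 29), (39, 33, 3)}.
Projecting to F, C, C2: {(33, 16, 3), (33, 29, 16), (33, 29, 3), (33, 39, 16), (33, 39, 29), (33, 39, 3), (40, 24, 21), (40, 26, 21), (40, 26, 24)}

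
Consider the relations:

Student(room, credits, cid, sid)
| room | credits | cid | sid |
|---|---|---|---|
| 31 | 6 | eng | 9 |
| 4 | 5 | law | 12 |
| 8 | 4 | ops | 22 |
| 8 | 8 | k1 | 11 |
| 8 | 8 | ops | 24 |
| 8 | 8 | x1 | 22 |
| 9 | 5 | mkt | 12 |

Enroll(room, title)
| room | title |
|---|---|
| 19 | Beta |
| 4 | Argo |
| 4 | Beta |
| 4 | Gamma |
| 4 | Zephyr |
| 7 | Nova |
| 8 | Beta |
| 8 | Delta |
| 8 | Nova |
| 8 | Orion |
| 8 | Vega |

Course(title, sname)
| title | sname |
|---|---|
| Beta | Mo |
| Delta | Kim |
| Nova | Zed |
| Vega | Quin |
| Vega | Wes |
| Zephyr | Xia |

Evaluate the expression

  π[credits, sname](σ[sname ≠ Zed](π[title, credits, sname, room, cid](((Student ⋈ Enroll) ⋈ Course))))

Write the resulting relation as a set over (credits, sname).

Natural join on room: {(4, 5, law, 12, Argo), (4, 5, law, 12, Beta), (4, 5, law, 12, Gamma), (4, 5, law, 12, Zephyr), (8, 4, ops, 22, Beta), (8, 4, ops, 22, Delta), (8, 4, ops, 22, Nova), (8, 4, ops, 22, Orion), (8, 4, ops, 22, Vega), (8, 8, k1, 11, Beta), (8, 8, k1, 11, Delta), (8, 8, k1, 11, Nova), (8, 8, k1, 11, Orion), (8, 8, k1, 11, Vega), (8, 8, ops, 24, Beta), (8, 8, ops, 24, Delta), (8, 8, ops, 24, Nova), (8, 8, ops, 24, Orion), (8, 8, ops, 24, Vega), (8, 8, x1, 22, Beta), (8, 8, x1, 22, Delta), (8, 8, x1, 22, Nova), (8, 8, x1, 22, Orion), (8, 8, x1, 22, Vega)}
Natural join on title: {(4, 5, law, 12, Beta, Mo), (4, 5, law, 12, Zephyr, Xia), (8, 4, ops, 22, Beta, Mo), (8, 4, ops, 22, Delta, Kim), (8, 4, ops, 22, Nova, Zed), (8, 4, ops, 22, Vega, Quin), (8, 4, ops, 22, Vega, Wes), (8, 8, k1, 11, Beta, Mo), (8, 8, k1, 11, Delta, Kim), (8, 8, k1, 11, Nova, Zed), (8, 8, k1, 11, Vega, Quin), (8, 8, k1, 11, Vega, Wes), (8, 8, ops, 24, Beta, Mo), (8, 8, ops, 24, Delta, Kim), (8, 8, ops, 24, Nova, Zed), (8, 8, ops, 24, Vega, Quin), (8, 8, ops, 24, Vega, Wes), (8, 8, x1, 22, Beta, Mo), (8, 8, x1, 22, Delta, Kim), (8, 8, x1, 22, Nova, Zed), (8, 8, x1, 22, Vega, Quin), (8, 8, x1, 22, Vega, Wes)}
π_{title, credits, sname, room, cid} gives {(Beta, 4, Mo, 8, ops), (Beta, 5, Mo, 4, law), (Beta, 8, Mo, 8, k1), (Beta, 8, Mo, 8, ops), (Beta, 8, Mo, 8, x1), (Delta, 4, Kim, 8, ops), (Delta, 8, Kim, 8, k1), (Delta, 8, Kim, 8, ops), (Delta, 8, Kim, 8, x1), (Nova, 4, Zed, 8, ops), (Nova, 8, Zed, 8, k1), (Nova, 8, Zed, 8, ops), (Nova, 8, Zed, 8, x1), (Vega, 4, Quin, 8, ops), (Vega, 4, Wes, 8, ops), (Vega, 8, Quin, 8, k1), (Vega, 8, Quin, 8, ops), (Vega, 8, Quin, 8, x1), (Vega, 8, Wes, 8, k1), (Vega, 8, Wes, 8, ops), (Vega, 8, Wes, 8, x1), (Zephyr, 5, Xia, 4, law)}.
Selection sname ≠ Zed: {(Beta, 4, Mo, 8, ops), (Beta, 5, Mo, 4, law), (Beta, 8, Mo, 8, k1), (Beta, 8, Mo, 8, ops), (Beta, 8, Mo, 8, x1), (Delta, 4, Kim, 8, ops), (Delta, 8, Kim, 8, k1), (Delta, 8, Kim, 8, ops), (Delta, 8, Kim, 8, x1), (Vega, 4, Quin, 8, ops), (Vega, 4, Wes, 8, ops), (Vega, 8, Quin, 8, k1), (Vega, 8, Quin, 8, ops), (Vega, 8, Quin, 8, x1), (Vega, 8, Wes, 8, k1), (Vega, 8, Wes, 8, ops), (Vega, 8, Wes, 8, x1), (Zephyr, 5, Xia, 4, law)}
π_{credits, sname} gives {(4, Kim), (4, Mo), (4, Quin), (4, Wes), (5, Mo), (5, Xia), (8, Kim), (8, Mo), (8, Quin), (8, Wes)} (8 duplicate(s) eliminated).

{(4, Kim), (4, Mo), (4, Quin), (4, Wes), (5, Mo), (5, Xia), (8, Kim), (8, Mo), (8, Quin), (8, Wes)}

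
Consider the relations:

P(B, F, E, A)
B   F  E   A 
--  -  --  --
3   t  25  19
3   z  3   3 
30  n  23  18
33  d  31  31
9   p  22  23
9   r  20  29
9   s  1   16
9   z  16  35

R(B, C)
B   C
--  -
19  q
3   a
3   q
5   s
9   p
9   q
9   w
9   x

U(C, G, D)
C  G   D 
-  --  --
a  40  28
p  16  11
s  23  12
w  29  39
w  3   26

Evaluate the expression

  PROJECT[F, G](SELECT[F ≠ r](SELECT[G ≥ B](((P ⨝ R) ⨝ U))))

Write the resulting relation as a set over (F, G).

{(p, 16), (p, 29), (s, 16), (s, 29), (t, 40), (z, 16), (z, 29), (z, 40)}

Joining P and R on B yields {(3, t, 25, 19, a), (3, t, 25, 19, q), (3, z, 3, 3, a), (3, z, 3, 3, q), (9, p, 22, 23, p), (9, p, 22, 23, q), (9, p, 22, 23, w), (9, p, 22, 23, x), (9, r, 20, 29, p), (9, r, 20, 29, q), (9, r, 20, 29, w), (9, r, 20, 29, x), (9, s, 1, 16, p), (9, s, 1, 16, q), (9, s, 1, 16, w), (9, s, 1, 16, x), (9, z, 16, 35, p), (9, z, 16, 35, q), (9, z, 16, 35, w), (9, z, 16, 35, x)}.
Joining (P ⨝ R) and U on C yields {(3, t, 25, 19, a, 40, 28), (3, z, 3, 3, a, 40, 28), (9, p, 22, 23, p, 16, 11), (9, p, 22, 23, w, 29, 39), (9, p, 22, 23, w, 3, 26), (9, r, 20, 29, p, 16, 11), (9, r, 20, 29, w, 29, 39), (9, r, 20, 29, w, 3, 26), (9, s, 1, 16, p, 16, 11), (9, s, 1, 16, w, 29, 39), (9, s, 1, 16, w, 3, 26), (9, z, 16, 35, p, 16, 11), (9, z, 16, 35, w, 29, 39), (9, z, 16, 35, w, 3, 26)}.
Apply σ_{G ≥ B}; surviving tuples: {(3, t, 25, 19, a, 40, 28), (3, z, 3, 3, a, 40, 28), (9, p, 22, 23, p, 16, 11), (9, p, 22, 23, w, 29, 39), (9, r, 20, 29, p, 16, 11), (9, r, 20, 29, w, 29, 39), (9, s, 1, 16, p, 16, 11), (9, s, 1, 16, w, 29, 39), (9, z, 16, 35, p, 16, 11), (9, z, 16, 35, w, 29, 39)}
Apply σ_{F ≠ r}; surviving tuples: {(3, t, 25, 19, a, 40, 28), (3, z, 3, 3, a, 40, 28), (9, p, 22, 23, p, 16, 11), (9, p, 22, 23, w, 29, 39), (9, s, 1, 16, p, 16, 11), (9, s, 1, 16, w, 29, 39), (9, z, 16, 35, p, 16, 11), (9, z, 16, 35, w, 29, 39)}
Projecting to F, G: {(p, 16), (p, 29), (s, 16), (s, 29), (t, 40), (z, 16), (z, 29), (z, 40)}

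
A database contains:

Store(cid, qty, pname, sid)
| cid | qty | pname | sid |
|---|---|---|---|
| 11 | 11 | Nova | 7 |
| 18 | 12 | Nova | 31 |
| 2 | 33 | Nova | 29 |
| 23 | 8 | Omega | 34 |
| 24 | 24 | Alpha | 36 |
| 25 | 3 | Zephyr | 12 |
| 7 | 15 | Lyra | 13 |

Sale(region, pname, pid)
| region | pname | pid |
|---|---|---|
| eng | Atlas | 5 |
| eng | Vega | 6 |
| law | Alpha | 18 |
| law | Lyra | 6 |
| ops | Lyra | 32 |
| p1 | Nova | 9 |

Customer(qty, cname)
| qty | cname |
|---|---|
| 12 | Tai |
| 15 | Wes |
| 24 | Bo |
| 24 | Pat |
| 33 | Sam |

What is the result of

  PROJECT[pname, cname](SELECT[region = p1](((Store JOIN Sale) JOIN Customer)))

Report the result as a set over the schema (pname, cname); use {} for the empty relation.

Natural join on pname: {(11, 11, Nova, 7, p1, 9), (18, 12, Nova, 31, p1, 9), (2, 33, Nova, 29, p1, 9), (24, 24, Alpha, 36, law, 18), (7, 15, Lyra, 13, law, 6), (7, 15, Lyra, 13, ops, 32)}
Natural join on qty: {(18, 12, Nova, 31, p1, 9, Tai), (2, 33, Nova, 29, p1, 9, Sam), (24, 24, Alpha, 36, law, 18, Bo), (24, 24, Alpha, 36, law, 18, Pat), (7, 15, Lyra, 13, law, 6, Wes), (7, 15, Lyra, 13, ops, 32, Wes)}
Selection region = p1: {(18, 12, Nova, 31, p1, 9, Tai), (2, 33, Nova, 29, p1, 9, Sam)}
π_{pname, cname} gives {(Nova, Sam), (Nova, Tai)}.

{(Nova, Sam), (Nova, Tai)}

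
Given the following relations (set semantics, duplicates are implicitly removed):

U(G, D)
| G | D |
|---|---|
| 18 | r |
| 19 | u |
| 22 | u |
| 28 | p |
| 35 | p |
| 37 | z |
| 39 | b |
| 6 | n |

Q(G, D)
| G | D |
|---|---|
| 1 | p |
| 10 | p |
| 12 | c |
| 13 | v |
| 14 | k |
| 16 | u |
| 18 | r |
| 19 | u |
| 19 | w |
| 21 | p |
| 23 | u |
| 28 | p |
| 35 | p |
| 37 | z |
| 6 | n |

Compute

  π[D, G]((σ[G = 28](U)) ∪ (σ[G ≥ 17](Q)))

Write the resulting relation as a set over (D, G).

σ[G = 28]: keep tuples satisfying G = 28 → {(28, p)}
σ[G ≥ 17]: keep tuples satisfying G ≥ 17 → {(18, r), (19, u), (19, w), (21, p), (23, u), (28, p), (35, p), (37, z)}
Taking the union: {(18, r), (19, u), (19, w), (21, p), (23, u), (28, p), (35, p), (37, z)}
π[D, G]: project onto (D, G) → {(p, 21), (p, 28), (p, 35), (r, 18), (u, 19), (u, 23), (w, 19), (z, 37)}

{(p, 21), (p, 28), (p, 35), (r, 18), (u, 19), (u, 23), (w, 19), (z, 37)}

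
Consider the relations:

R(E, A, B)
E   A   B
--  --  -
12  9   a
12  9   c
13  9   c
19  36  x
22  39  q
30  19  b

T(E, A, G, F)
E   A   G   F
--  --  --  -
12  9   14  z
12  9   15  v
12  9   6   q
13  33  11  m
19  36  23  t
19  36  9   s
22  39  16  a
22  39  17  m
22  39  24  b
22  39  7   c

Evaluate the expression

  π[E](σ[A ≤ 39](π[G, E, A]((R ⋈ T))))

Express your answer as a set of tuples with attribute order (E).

Joining R and T on E, A yields {(12, 9, a, 14, z), (12, 9, a, 15, v), (12, 9, a, 6, q), (12, 9, c, 14, z), (12, 9, c, 15, v), (12, 9, c, 6, q), (19, 36, x, 23, t), (19, 36, x, 9, s), (22, 39, q, 16, a), (22, 39, q, 17, m), (22, 39, q, 24, b), (22, 39, q, 7, c)}.
π_{G, E, A} gives {(14, 12, 9), (15, 12, 9), (16, 22, 39), (17, 22, 39), (23, 19, 36), (24, 22, 39), (6, 12, 9), (7, 22, 39), (9, 19, 36)} (3 duplicate(s) eliminated).
σ[A ≤ 39]: keep tuples satisfying A ≤ 39 → {(14, 12, 9), (15, 12, 9), (16, 22, 39), (17, 22, 39), (23, 19, 36), (24, 22, 39), (6, 12, 9), (7, 22, 39), (9, 19, 36)}
π_{E} gives {12, 19, 22} (6 duplicate(s) eliminated).

{12, 19, 22}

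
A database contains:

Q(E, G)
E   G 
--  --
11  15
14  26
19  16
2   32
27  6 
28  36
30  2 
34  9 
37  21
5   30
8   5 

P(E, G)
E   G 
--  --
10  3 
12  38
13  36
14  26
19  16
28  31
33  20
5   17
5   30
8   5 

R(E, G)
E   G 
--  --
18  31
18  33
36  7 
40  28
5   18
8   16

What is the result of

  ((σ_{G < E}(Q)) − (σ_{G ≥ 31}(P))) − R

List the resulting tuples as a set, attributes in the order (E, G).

Filtering on G < E leaves {(19, 16), (27, 6), (30, 2), (34, 9), (37, 21), (8, 5)}.
Filtering on G ≥ 31 leaves {(12, 38), (13, 36), (28, 31)}.
Difference: {(19, 16), (27, 6), (30, 2), (34, 9), (37, 21), (8, 5)} with {(12, 38), (13, 36), (28, 31)} → {(19, 16), (27, 6), (30, 2), (34, 9), (37, 21), (8, 5)}
Difference: {(19, 16), (27, 6), (30, 2), (34, 9), (37, 21), (8, 5)} with {(18, 31), (18, 33), (36, 7), (40, 28), (5, 18), (8, 16)} → {(19, 16), (27, 6), (30, 2), (34, 9), (37, 21), (8, 5)}

{(19, 16), (27, 6), (30, 2), (34, 9), (37, 21), (8, 5)}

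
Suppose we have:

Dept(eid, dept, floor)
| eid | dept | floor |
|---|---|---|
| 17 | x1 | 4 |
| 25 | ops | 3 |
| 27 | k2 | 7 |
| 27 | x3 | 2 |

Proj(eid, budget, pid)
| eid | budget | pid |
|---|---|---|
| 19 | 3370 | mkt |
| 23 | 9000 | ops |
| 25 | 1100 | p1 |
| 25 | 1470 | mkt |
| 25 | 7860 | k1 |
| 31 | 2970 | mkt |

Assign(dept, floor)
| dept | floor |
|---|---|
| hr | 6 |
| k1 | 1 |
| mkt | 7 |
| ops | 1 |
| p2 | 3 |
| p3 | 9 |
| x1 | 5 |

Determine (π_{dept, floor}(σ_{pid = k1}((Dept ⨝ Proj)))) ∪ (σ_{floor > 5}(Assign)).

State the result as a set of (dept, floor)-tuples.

{(hr, 6), (mkt, 7), (ops, 3), (p3, 9)}

Natural join on eid: {(25, ops, 3, 1100, p1), (25, ops, 3, 1470, mkt), (25, ops, 3, 7860, k1)}
Apply σ_{pid = k1}; surviving tuples: {(25, ops, 3, 7860, k1)}
π[dept, floor]: project onto (dept, floor) → {(ops, 3)}
Apply σ_{floor > 5}; surviving tuples: {(hr, 6), (mkt, 7), (p3, 9)}
Union: {(ops, 3)} with {(hr, 6), (mkt, 7), (p3, 9)} → {(hr, 6), (mkt, 7), (ops, 3), (p3, 9)}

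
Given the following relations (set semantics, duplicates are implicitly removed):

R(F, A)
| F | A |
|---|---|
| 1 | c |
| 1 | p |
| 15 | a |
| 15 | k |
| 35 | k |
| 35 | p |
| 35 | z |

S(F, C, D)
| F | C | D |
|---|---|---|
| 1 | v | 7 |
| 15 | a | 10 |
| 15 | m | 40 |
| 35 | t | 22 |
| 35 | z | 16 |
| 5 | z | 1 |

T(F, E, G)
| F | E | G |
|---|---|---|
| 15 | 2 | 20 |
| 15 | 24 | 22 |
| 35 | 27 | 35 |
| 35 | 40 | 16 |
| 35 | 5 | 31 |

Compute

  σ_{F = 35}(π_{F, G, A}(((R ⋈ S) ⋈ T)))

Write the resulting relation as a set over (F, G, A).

R ⋈ S (natural join on F): {(1, c, v, 7), (1, p, v, 7), (15, a, a, 10), (15, a, m, 40), (15, k, a, 10), (15, k, m, 40), (35, k, t, 22), (35, k, z, 16), (35, p, t, 22), (35, p, z, 16), (35, z, t, 22), (35, z, z, 16)}
(R ⋈ S) ⋈ T (natural join on F): {(15, a, a, 10, 2, 20), (15, a, a, 10, 24, 22), (15, a, m, 40, 2, 20), (15, a, m, 40, 24, 22), (15, k, a, 10, 2, 20), (15, k, a, 10, 24, 22), (15, k, m, 40, 2, 20), (15, k, m, 40, 24, 22), (35, k, t, 22, 27, 35), (35, k, t, 22, 40, 16), (35, k, t, 22, 5, 31), (35, k, z, 16, 27, 35), (35, k, z, 16, 40, 16), (35, k, z, 16, 5, 31), (35, p, t, 22, 27, 35), (35, p, t, 22, 40, 16), (35, p, t, 22, 5, 31), (35, p, z, 16, 27, 35), (35, p, z, 16, 40, 16), (35, p, z, 16, 5, 31), (35, z, t, 22, 27, 35), (35, z, t, 22, 40, 16), (35, z, t, 22, 5, 31), (35, z, z, 16, 27, 35), (35, z, z, 16, 40, 16), (35, z, z, 16, 5, 31)}
π_{F, G, A} gives {(15, 20, a), (15, 20, k), (15, 22, a), (15, 22, k), (35, 16, k), (35, 16, p), (35, 16, z), (35, 31, k), (35, 31, p), (35, 31, z), (35, 35, k), (35, 35, p), (35, 35, z)} (13 duplicate(s) eliminated).
Filtering on F = 35 leaves {(35, 16, k), (35, 16, p), (35, 16, z), (35, 31, k), (35, 31, p), (35, 31, z), (35, 35, k), (35, 35, p), (35, 35, z)}.

{(35, 16, k), (35, 16, p), (35, 16, z), (35, 31, k), (35, 31, p), (35, 31, z), (35, 35, k), (35, 35, p), (35, 35, z)}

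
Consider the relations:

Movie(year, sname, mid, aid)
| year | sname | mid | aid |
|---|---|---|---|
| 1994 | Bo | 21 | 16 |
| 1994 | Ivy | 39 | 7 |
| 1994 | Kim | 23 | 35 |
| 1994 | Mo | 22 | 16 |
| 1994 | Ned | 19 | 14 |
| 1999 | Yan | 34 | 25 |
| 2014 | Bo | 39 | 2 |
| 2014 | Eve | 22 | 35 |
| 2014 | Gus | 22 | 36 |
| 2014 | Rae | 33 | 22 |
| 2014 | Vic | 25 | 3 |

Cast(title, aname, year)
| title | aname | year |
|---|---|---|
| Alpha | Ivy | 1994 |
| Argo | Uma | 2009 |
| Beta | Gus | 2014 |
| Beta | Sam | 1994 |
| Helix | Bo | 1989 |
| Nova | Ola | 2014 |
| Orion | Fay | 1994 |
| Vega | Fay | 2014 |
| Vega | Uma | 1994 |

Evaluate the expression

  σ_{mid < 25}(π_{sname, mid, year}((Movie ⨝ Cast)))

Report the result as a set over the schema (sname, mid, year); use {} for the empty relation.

Natural join on year: {(1994, Bo, 21, 16, Alpha, Ivy), (1994, Bo, 21, 16, Beta, Sam), (1994, Bo, 21, 16, Orion, Fay), (1994, Bo, 21, 16, Vega, Uma), (1994, Ivy, 39, 7, Alpha, Ivy), (1994, Ivy, 39, 7, Beta, Sam), (1994, Ivy, 39, 7, Orion, Fay), (1994, Ivy, 39, 7, Vega, Uma), (1994, Kim, 23, 35, Alpha, Ivy), (1994, Kim, 23, 35, Beta, Sam), (1994, Kim, 23, 35, Orion, Fay), (1994, Kim, 23, 35, Vega, Uma), (1994, Mo, 22, 16, Alpha, Ivy), (1994, Mo, 22, 16, Beta, Sam), (1994, Mo, 22, 16, Orion, Fay), (1994, Mo, 22, 16, Vega, Uma), (1994, Ned, 19, 14, Alpha, Ivy), (1994, Ned, 19, 14, Beta, Sam), (1994, Ned, 19, 14, Orion, Fay), (1994, Ned, 19, 14, Vega, Uma), (2014, Bo, 39, 2, Beta, Gus), (2014, Bo, 39, 2, Nova, Ola), (2014, Bo, 39, 2, Vega, Fay), (2014, Eve, 22, 35, Beta, Gus), (2014, Eve, 22, 35, Nova, Ola), (2014, Eve, 22, 35, Vega, Fay), (2014, Gus, 22, 36, Beta, Gus), (2014, Gus, 22, 36, Nova, Ola), (2014, Gus, 22, 36, Vega, Fay), (2014, Rae, 33, 22, Beta, Gus), (2014, Rae, 33, 22, Nova, Ola), (2014, Rae, 33, 22, Vega, Fay), (2014, Vic, 25, 3, Beta, Gus), (2014, Vic, 25, 3, Nova, Ola), (2014, Vic, 25, 3, Vega, Fay)}
Projecting to sname, mid, year (25 duplicate(s) eliminated): {(Bo, 21, 1994), (Bo, 39, 2014), (Eve, 22, 2014), (Gus, 22, 2014), (Ivy, 39, 1994), (Kim, 23, 1994), (Mo, 22, 1994), (Ned, 19, 1994), (Rae, 33, 2014), (Vic, 25, 2014)}
σ[mid < 25]: keep tuples satisfying mid < 25 → {(Bo, 21, 1994), (Eve, 22, 2014), (Gus, 22, 2014), (Kim, 23, 1994), (Mo, 22, 1994), (Ned, 19, 1994)}

{(Bo, 21, 1994), (Eve, 22, 2014), (Gus, 22, 2014), (Kim, 23, 1994), (Mo, 22, 1994), (Ned, 19, 1994)}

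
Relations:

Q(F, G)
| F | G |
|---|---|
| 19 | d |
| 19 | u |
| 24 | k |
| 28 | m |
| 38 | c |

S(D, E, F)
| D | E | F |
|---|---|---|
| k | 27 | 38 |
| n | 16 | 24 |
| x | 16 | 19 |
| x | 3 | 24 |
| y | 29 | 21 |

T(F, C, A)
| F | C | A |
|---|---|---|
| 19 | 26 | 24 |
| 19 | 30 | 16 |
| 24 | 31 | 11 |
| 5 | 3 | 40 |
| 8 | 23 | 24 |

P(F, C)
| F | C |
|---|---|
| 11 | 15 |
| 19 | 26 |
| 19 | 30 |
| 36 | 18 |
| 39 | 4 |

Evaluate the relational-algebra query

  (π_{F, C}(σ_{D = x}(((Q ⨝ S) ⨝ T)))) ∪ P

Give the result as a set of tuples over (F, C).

Joining Q and S on F yields {(19, d, x, 16), (19, u, x, 16), (24, k, n, 16), (24, k, x, 3), (38, c, k, 27)}.
Joining (Q ⨝ S) and T on F yields {(19, d, x, 16, 26, 24), (19, d, x, 16, 30, 16), (19, u, x, 16, 26, 24), (19, u, x, 16, 30, 16), (24, k, n, 16, 31, 11), (24, k, x, 3, 31, 11)}.
Selection D = x: {(19, d, x, 16, 26, 24), (19, d, x, 16, 30, 16), (19, u, x, 16, 26, 24), (19, u, x, 16, 30, 16), (24, k, x, 3, 31, 11)}
π[F, C]: project onto (F, C) (2 duplicate(s) eliminated) → {(19, 26), (19, 30), (24, 31)}
Taking the union: {(11, 15), (19, 26), (19, 30), (24, 31), (36, 18), (39, 4)}

{(11, 15), (19, 26), (19, 30), (24, 31), (36, 18), (39, 4)}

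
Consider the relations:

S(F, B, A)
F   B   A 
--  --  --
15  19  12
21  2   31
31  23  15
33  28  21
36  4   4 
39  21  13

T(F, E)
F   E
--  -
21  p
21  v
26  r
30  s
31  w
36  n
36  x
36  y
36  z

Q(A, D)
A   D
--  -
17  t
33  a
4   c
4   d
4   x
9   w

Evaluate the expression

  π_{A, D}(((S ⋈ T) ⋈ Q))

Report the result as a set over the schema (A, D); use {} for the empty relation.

{(4, c), (4, d), (4, x)}

S ⋈ T (natural join on F): {(21, 2, 31, p), (21, 2, 31, v), (31, 23, 15, w), (36, 4, 4, n), (36, 4, 4, x), (36, 4, 4, y), (36, 4, 4, z)}
(S ⋈ T) ⋈ Q (natural join on A): {(36, 4, 4, n, c), (36, 4, 4, n, d), (36, 4, 4, n, x), (36, 4, 4, x, c), (36, 4, 4, x, d), (36, 4, 4, x, x), (36, 4, 4, y, c), (36, 4, 4, y, d), (36, 4, 4, y, x), (36, 4, 4, z, c), (36, 4, 4, z, d), (36, 4, 4, z, x)}
π_{A, D} gives {(4, c), (4, d), (4, x)} (9 duplicate(s) eliminated).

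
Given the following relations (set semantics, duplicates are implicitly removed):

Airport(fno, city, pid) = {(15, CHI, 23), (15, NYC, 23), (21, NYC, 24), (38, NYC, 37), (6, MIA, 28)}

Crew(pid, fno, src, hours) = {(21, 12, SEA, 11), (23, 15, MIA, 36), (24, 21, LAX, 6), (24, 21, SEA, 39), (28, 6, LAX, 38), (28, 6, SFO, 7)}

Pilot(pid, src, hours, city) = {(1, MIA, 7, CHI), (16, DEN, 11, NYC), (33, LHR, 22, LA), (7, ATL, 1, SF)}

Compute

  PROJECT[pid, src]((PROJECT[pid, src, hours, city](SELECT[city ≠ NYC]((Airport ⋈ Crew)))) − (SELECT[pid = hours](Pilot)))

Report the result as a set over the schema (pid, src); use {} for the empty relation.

Joining Airport and Crew on fno, pid yields {(15, CHI, 23, MIA, 36), (15, NYC, 23, MIA, 36), (21, NYC, 24, LAX, 6), (21, NYC, 24, SEA, 39), (6, MIA, 28, LAX, 38), (6, MIA, 28, SFO, 7)}.
Selection city ≠ NYC: {(15, CHI, 23, MIA, 36), (6, MIA, 28, LAX, 38), (6, MIA, 28, SFO, 7)}
Projecting to pid, src, hours, city: {(23, MIA, 36, CHI), (28, LAX, 38, MIA), (28, SFO, 7, MIA)}
Selection pid = hours: {}
Set difference of the two operands is {(23, MIA, 36, CHI), (28, LAX, 38, MIA), (28, SFO, 7, MIA)}.
Projecting to pid, src: {(23, MIA), (28, LAX), (28, SFO)}

{(23, MIA), (28, LAX), (28, SFO)}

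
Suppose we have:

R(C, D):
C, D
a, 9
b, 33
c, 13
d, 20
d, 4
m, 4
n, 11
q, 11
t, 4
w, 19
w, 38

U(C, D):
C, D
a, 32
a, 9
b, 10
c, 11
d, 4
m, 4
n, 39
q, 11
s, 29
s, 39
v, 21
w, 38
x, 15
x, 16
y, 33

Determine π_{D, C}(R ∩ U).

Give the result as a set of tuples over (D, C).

Intersection: {(a, 9), (b, 33), (c, 13), (d, 20), (d, 4), (m, 4), (n, 11), (q, 11), (t, 4), (w, 19), (w, 38)} with {(a, 32), (a, 9), (b, 10), (c, 11), (d, 4), (m, 4), (n, 39), (q, 11), (s, 29), (s, 39), (v, 21), (w, 38), (x, 15), (x, 16), (y, 33)} → {(a, 9), (d, 4), (m, 4), (q, 11), (w, 38)}
Keep only column(s) D, C: {(11, q), (38, w), (4, d), (4, m), (9, a)}

{(11, q), (38, w), (4, d), (4, m), (9, a)}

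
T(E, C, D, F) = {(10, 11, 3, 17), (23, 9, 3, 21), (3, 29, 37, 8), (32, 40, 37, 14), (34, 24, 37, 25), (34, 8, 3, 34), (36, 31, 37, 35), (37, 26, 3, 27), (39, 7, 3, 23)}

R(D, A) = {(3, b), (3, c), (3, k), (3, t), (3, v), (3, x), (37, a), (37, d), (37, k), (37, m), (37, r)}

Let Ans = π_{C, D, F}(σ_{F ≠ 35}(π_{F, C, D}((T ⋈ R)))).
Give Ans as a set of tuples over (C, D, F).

{(11, 3, 17), (24, 37, 25), (26, 3, 27), (29, 37, 8), (40, 37, 14), (7, 3, 23), (8, 3, 34), (9, 3, 21)}

Natural join on D: {(10, 11, 3, 17, b), (10, 11, 3, 17, c), (10, 11, 3, 17, k), (10, 11, 3, 17, t), (10, 11, 3, 17, v), (10, 11, 3, 17, x), (23, 9, 3, 21, b), (23, 9, 3, 21, c), (23, 9, 3, 21, k), (23, 9, 3, 21, t), (23, 9, 3, 21, v), (23, 9, 3, 21, x), (3, 29, 37, 8, a), (3, 29, 37, 8, d), (3, 29, 37, 8, k), (3, 29, 37, 8, m), (3, 29, 37, 8, r), (32, 40, 37, 14, a), (32, 40, 37, 14, d), (32, 40, 37, 14, k), (32, 40, 37, 14, m), (32, 40, 37, 14, r), (34, 24, 37, 25, a), (34, 24, 37, 25, d), (34, 24, 37, 25, k), (34, 24, 37, 25, m), (34, 24, 37, 25, r), (34, 8, 3, 34, b), (34, 8, 3, 34, c), (34, 8, 3, 34, k), (34, 8, 3, 34, t), (34, 8, 3, 34, v), (34, 8, 3, 34, x), (36, 31, 37, 35, a), (36, 31, 37, 35, d), (36, 31, 37, 35, k), (36, 31, 37, 35, m), (36, 31, 37, 35, r), (37, 26, 3, 27, b), (37, 26, 3, 27, c), (37, 26, 3, 27, k), (37, 26, 3, 27, t), (37, 26, 3, 27, v), (37, 26, 3, 27, x), (39, 7, 3, 23, b), (39, 7, 3, 23, c), (39, 7, 3, 23, k), (39, 7, 3, 23, t), (39, 7, 3, 23, v), (39, 7, 3, 23, x)}
Projecting to F, C, D (41 duplicate(s) eliminated): {(14, 40, 37), (17, 11, 3), (21, 9, 3), (23, 7, 3), (25, 24, 37), (27, 26, 3), (34, 8, 3), (35, 31, 37), (8, 29, 37)}
Selection F ≠ 35: {(14, 40, 37), (17, 11, 3), (21, 9, 3), (23, 7, 3), (25, 24, 37), (27, 26, 3), (34, 8, 3), (8, 29, 37)}
Projecting to C, D, F: {(11, 3, 17), (24, 37, 25), (26, 3, 27), (29, 37, 8), (40, 37, 14), (7, 3, 23), (8, 3, 34), (9, 3, 21)}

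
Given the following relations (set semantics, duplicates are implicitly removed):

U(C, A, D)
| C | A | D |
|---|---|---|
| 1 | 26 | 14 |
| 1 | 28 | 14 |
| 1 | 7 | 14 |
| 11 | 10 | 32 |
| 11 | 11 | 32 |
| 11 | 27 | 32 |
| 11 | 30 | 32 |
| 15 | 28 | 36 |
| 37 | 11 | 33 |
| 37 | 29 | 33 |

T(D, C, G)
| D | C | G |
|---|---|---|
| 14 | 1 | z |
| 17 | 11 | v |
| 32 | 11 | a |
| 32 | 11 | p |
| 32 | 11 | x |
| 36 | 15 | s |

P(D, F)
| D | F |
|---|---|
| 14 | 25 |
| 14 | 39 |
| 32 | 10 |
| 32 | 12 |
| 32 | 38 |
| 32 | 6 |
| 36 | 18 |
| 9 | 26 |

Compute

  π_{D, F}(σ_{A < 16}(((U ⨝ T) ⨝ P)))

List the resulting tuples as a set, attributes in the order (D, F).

{(14, 25), (14, 39), (32, 10), (32, 12), (32, 38), (32, 6)}

U ⋈ T (natural join on C, D): {(1, 26, 14, z), (1, 28, 14, z), (1, 7, 14, z), (11, 10, 32, a), (11, 10, 32, p), (11, 10, 32, x), (11, 11, 32, a), (11, 11, 32, p), (11, 11, 32, x), (11, 27, 32, a), (11, 27, 32, p), (11, 27, 32, x), (11, 30, 32, a), (11, 30, 32, p), (11, 30, 32, x), (15, 28, 36, s)}
(U ⨝ T) ⋈ P (natural join on D): {(1, 26, 14, z, 25), (1, 26, 14, z, 39), (1, 28, 14, z, 25), (1, 28, 14, z, 39), (1, 7, 14, z, 25), (1, 7, 14, z, 39), (11, 10, 32, a, 10), (11, 10, 32, a, 12), (11, 10, 32, a, 38), (11, 10, 32, a, 6), (11, 10, 32, p, 10), (11, 10, 32, p, 12), (11, 10, 32, p, 38), (11, 10, 32, p, 6), (11, 10, 32, x, 10), (11, 10, 32, x, 12), (11, 10, 32, x, 38), (11, 10, 32, x, 6), (11, 11, 32, a, 10), (11, 11, 32, a, 12), (11, 11, 32, a, 38), (11, 11, 32, a, 6), (11, 11, 32, p, 10), (11, 11, 32, p, 12), (11, 11, 32, p, 38), (11, 11, 32, p, 6), (11, 11, 32, x, 10), (11, 11, 32, x, 12), (11, 11, 32, x, 38), (11, 11, 32, x, 6), (11, 27, 32, a, 10), (11, 27, 32, a, 12), (11, 27, 32, a, 38), (11, 27, 32, a, 6), (11, 27, 32, p, 10), (11, 27, 32, p, 12), (11, 27, 32, p, 38), (11, 27, 32, p, 6), (11, 27, 32, x, 10), (11, 27, 32, x, 12), (11, 27, 32, x, 38), (11, 27, 32, x, 6), (11, 30, 32, a, 10), (11, 30, 32, a, 12), (11, 30, 32, a, 38), (11, 30, 32, a, 6), (11, 30, 32, p, 10), (11, 30, 32, p, 12), (11, 30, 32, p, 38), (11, 30, 32, p, 6), (11, 30, 32, x, 10), (11, 30, 32, x, 12), (11, 30, 32, x, 38), (11, 30, 32, x, 6), (15, 28, 36, s, 18)}
Apply σ_{A < 16}; surviving tuples: {(1, 7, 14, z, 25), (1, 7, 14, z, 39), (11, 10, 32, a, 10), (11, 10, 32, a, 12), (11, 10, 32, a, 38), (11, 10, 32, a, 6), (11, 10, 32, p, 10), (11, 10, 32, p, 12), (11, 10, 32, p, 38), (11, 10, 32, p, 6), (11, 10, 32, x, 10), (11, 10, 32, x, 12), (11, 10, 32, x, 38), (11, 10, 32, x, 6), (11, 11, 32, a, 10), (11, 11, 32, a, 12), (11, 11, 32, a, 38), (11, 11, 32, a, 6), (11, 11, 32, p, 10), (11, 11, 32, p, 12), (11, 11, 32, p, 38), (11, 11, 32, p, 6), (11, 11, 32, x, 10), (11, 11, 32, x, 12), (11, 11, 32, x, 38), (11, 11, 32, x, 6)}
π[D, F]: project onto (D, F) (20 duplicate(s) eliminated) → {(14, 25), (14, 39), (32, 10), (32, 12), (32, 38), (32, 6)}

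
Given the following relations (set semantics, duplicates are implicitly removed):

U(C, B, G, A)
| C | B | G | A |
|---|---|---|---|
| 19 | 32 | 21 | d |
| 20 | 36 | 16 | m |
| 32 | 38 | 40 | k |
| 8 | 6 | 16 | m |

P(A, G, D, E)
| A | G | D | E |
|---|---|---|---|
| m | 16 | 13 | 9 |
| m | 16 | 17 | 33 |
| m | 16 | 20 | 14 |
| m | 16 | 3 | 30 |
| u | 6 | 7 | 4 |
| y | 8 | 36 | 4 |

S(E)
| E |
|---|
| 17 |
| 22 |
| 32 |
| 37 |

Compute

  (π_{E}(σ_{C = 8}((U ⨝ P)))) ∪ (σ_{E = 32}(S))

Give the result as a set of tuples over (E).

U ⋈ P (natural join on G, A): {(20, 36, 16, m, 13, 9), (20, 36, 16, m, 17, 33), (20, 36, 16, m, 20, 14), (20, 36, 16, m, 3, 30), (8, 6, 16, m, 13, 9), (8, 6, 16, m, 17, 33), (8, 6, 16, m, 20, 14), (8, 6, 16, m, 3, 30)}
Filtering on C = 8 leaves {(8, 6, 16, m, 13, 9), (8, 6, 16, m, 17, 33), (8, 6, 16, m, 20, 14), (8, 6, 16, m, 3, 30)}.
Projecting to E: {14, 30, 33, 9}
Filtering on E = 32 leaves {32}.
Set union of the two operands is {14, 30, 32, 33, 9}.

{14, 30, 32, 33, 9}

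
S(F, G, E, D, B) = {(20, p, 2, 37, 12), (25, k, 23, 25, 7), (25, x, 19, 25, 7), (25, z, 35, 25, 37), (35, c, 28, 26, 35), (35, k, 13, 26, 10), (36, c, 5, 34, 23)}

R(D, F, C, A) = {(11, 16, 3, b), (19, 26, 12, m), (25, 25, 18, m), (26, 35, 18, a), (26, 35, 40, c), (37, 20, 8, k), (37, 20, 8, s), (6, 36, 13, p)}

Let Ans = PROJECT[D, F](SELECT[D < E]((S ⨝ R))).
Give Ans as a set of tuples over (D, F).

Joining S and R on F, D yields {(20, p, 2, 37, 12, 8, k), (20, p, 2, 37, 12, 8, s), (25, k, 23, 25, 7, 18, m), (25, x, 19, 25, 7, 18, m), (25, z, 35, 25, 37, 18, m), (35, c, 28, 26, 35, 18, a), (35, c, 28, 26, 35, 40, c), (35, k, 13, 26, 10, 18, a), (35, k, 13, 26, 10, 40, c)}.
σ[D < E]: keep tuples satisfying D < E → {(25, z, 35, 25, 37, 18, m), (35, c, 28, 26, 35, 18, a), (35, c, 28, 26, 35, 40, c)}
π[D, F]: project onto (D, F) (1 duplicate(s) eliminated) → {(25, 25), (26, 35)}

{(25, 25), (26, 35)}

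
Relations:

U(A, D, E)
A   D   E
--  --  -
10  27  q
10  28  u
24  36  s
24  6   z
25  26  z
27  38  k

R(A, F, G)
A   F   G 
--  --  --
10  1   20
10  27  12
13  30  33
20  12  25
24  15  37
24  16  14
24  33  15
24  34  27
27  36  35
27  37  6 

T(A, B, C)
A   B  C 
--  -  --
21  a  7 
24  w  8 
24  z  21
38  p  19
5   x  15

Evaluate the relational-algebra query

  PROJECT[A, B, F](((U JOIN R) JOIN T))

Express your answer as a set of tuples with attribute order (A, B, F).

{(24, w, 15), (24, w, 16), (24, w, 33), (24, w, 34), (24, z, 15), (24, z, 16), (24, z, 33), (24, z, 34)}

U ⋈ R (natural join on A): {(10, 27, q, 1, 20), (10, 27, q, 27, 12), (10, 28, u, 1, 20), (10, 28, u, 27, 12), (24, 36, s, 15, 37), (24, 36, s, 16, 14), (24, 36, s, 33, 15), (24, 36, s, 34, 27), (24, 6, z, 15, 37), (24, 6, z, 16, 14), (24, 6, z, 33, 15), (24, 6, z, 34, 27), (27, 38, k, 36, 35), (27, 38, k, 37, 6)}
(U JOIN R) ⋈ T (natural join on A): {(24, 36, s, 15, 37, w, 8), (24, 36, s, 15, 37, z, 21), (24, 36, s, 16, 14, w, 8), (24, 36, s, 16, 14, z, 21), (24, 36, s, 33, 15, w, 8), (24, 36, s, 33, 15, z, 21), (24, 36, s, 34, 27, w, 8), (24, 36, s, 34, 27, z, 21), (24, 6, z, 15, 37, w, 8), (24, 6, z, 15, 37, z, 21), (24, 6, z, 16, 14, w, 8), (24, 6, z, 16, 14, z, 21), (24, 6, z, 33, 15, w, 8), (24, 6, z, 33, 15, z, 21), (24, 6, z, 34, 27, w, 8), (24, 6, z, 34, 27, z, 21)}
π_{A, B, F} gives {(24, w, 15), (24, w, 16), (24, w, 33), (24, w, 34), (24, z, 15), (24, z, 16), (24, z, 33), (24, z, 34)} (8 duplicate(s) eliminated).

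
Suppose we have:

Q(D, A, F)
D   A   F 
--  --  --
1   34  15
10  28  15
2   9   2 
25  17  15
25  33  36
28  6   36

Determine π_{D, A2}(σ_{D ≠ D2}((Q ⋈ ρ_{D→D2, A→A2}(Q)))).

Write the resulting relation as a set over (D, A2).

ρ[D→D2, A→A2]: schema becomes (D2, A2, F); tuples unchanged.
Natural join on F: {(1, 34, 15, 1, 34), (1, 34, 15, 10, 28), (1, 34, 15, 25, 17), (10, 28, 15, 1, 34), (10, 28, 15, 10, 28), (10, 28, 15, 25, 17), (2, 9, 2, 2, 9), (25, 17, 15, 1, 34), (25, 17, 15, 10, 28), (25, 17, 15, 25, 17), (25, 33, 36, 25, 33), (25, 33, 36, 28, 6), (28, 6, 36, 25, 33), (28, 6, 36, 28, 6)}
σ[D ≠ D2]: keep tuples satisfying D ≠ D2 → {(1, 34, 15, 10, 28), (1, 34, 15, 25, 17), (10, 28, 15, 1, 34), (10, 28, 15, 25, 17), (25, 17, 15, 1, 34), (25, 17, 15, 10, 28), (25, 33, 36, 28, 6), (28, 6, 36, 25, 33)}
π[D, A2]: project onto (D, A2) → {(1, 17), (1, 28), (10, 17), (10, 34), (25, 28), (25, 34), (25, 6), (28, 33)}

{(1, 17), (1, 28), (10, 17), (10, 34), (25, 28), (25, 34), (25, 6), (28, 33)}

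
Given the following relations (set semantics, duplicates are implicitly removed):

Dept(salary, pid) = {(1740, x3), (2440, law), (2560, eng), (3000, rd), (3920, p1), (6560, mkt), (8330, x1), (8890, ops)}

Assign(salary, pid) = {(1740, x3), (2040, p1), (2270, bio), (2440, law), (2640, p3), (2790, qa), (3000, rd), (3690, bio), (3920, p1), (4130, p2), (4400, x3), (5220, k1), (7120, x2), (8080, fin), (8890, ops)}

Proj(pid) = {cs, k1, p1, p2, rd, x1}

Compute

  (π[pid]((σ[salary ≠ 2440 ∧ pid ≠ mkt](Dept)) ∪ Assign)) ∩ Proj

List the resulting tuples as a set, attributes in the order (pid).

σ[salary ≠ 2440 ∧ pid ≠ mkt]: keep tuples satisfying salary ≠ 2440 ∧ pid ≠ mkt → {(1740, x3), (2560, eng), (3000, rd), (3920, p1), (8330, x1), (8890, ops)}
Taking the union: {(1740, x3), (2040, p1), (2270, bio), (2440, law), (2560, eng), (2640, p3), (2790, qa), (3000, rd), (3690, bio), (3920, p1), (4130, p2), (4400, x3), (5220, k1), (7120, x2), (8080, fin), (8330, x1), (8890, ops)}
Keep only column(s) pid (3 duplicate(s) eliminated): {bio, eng, fin, k1, law, ops, p1, p2, p3, qa, rd, x1, x2, x3}
Taking the intersection: {k1, p1, p2, rd, x1}

{k1, p1, p2, rd, x1}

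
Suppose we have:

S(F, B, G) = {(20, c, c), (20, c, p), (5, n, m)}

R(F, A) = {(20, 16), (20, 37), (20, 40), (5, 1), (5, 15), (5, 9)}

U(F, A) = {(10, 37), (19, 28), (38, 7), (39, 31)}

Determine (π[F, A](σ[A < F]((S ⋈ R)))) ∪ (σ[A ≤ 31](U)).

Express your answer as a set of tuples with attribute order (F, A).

{(19, 28), (20, 16), (38, 7), (39, 31), (5, 1)}

Joining S and R on F yields {(20, c, c, 16), (20, c, c, 37), (20, c, c, 40), (20, c, p, 16), (20, c, p, 37), (20, c, p, 40), (5, n, m, 1), (5, n, m, 15), (5, n, m, 9)}.
Apply σ_{A < F}; surviving tuples: {(20, c, c, 16), (20, c, p, 16), (5, n, m, 1)}
Projecting to F, A (1 duplicate(s) eliminated): {(20, 16), (5, 1)}
Apply σ_{A ≤ 31}; surviving tuples: {(19, 28), (38, 7), (39, 31)}
Set union of the two operands is {(19, 28), (20, 16), (38, 7), (39, 31), (5, 1)}.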